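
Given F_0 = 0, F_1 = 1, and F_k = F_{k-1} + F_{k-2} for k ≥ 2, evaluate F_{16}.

Iterating the recurrence up to F_{8} = 21 and F_{7} = 13:
F_{9} = F_{8} + F_{7} = 21 + 13 = 34
F_{10} = F_{9} + F_{8} = 34 + 21 = 55
F_{11} = F_{10} + F_{9} = 55 + 34 = 89
F_{12} = F_{11} + F_{10} = 89 + 55 = 144
F_{13} = F_{12} + F_{11} = 144 + 89 = 233
F_{14} = F_{13} + F_{12} = 233 + 144 = 377
F_{15} = F_{14} + F_{13} = 377 + 233 = 610
F_{16} = F_{15} + F_{14} = 610 + 377 = 987

987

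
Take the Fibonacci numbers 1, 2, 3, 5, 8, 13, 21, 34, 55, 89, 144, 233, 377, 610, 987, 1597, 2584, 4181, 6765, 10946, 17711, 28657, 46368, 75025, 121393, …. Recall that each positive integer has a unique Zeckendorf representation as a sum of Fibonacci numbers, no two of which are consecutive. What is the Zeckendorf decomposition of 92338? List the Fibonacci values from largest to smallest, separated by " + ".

subtract 75025 from 92338: 17313 remains
subtract 10946 from 17313: 6367 remains
subtract 4181 from 6367: 2186 remains
subtract 1597 from 2186: 589 remains
subtract 377 from 589: 212 remains
subtract 144 from 212: 68 remains
subtract 55 from 68: 13 remains
subtract 13 from 13: 0 remains
So 92338 = 75025 + 10946 + 4181 + 1597 + 377 + 144 + 55 + 13, with no two terms consecutive in the sequence.

75025 + 10946 + 4181 + 1597 + 377 + 144 + 55 + 13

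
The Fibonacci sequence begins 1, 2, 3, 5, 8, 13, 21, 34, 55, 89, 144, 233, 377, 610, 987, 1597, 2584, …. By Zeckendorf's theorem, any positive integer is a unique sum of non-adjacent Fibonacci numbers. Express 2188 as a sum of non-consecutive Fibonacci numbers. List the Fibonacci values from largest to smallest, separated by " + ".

2188: greatest Fibonacci not exceeding it is 1597, leaving 591
591: greatest Fibonacci not exceeding it is 377, leaving 214
214: greatest Fibonacci not exceeding it is 144, leaving 70
70: greatest Fibonacci not exceeding it is 55, leaving 15
15: greatest Fibonacci not exceeding it is 13, leaving 2
2: greatest Fibonacci not exceeding it is 2, leaving 0
So 2188 = 1597 + 377 + 144 + 55 + 13 + 2, with no two terms consecutive in the sequence.

1597 + 377 + 144 + 55 + 13 + 2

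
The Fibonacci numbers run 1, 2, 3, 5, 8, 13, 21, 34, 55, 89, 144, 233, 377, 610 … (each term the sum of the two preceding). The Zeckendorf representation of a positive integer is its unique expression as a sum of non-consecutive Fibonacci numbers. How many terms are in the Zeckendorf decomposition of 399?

3

largest Fibonacci ≤ 399 is 377; 399 − 377 = 22
largest Fibonacci ≤ 22 is 21; 22 − 21 = 1
largest Fibonacci ≤ 1 is 1; 1 − 1 = 0
399 = 377 + 21 + 1, which has 3 terms.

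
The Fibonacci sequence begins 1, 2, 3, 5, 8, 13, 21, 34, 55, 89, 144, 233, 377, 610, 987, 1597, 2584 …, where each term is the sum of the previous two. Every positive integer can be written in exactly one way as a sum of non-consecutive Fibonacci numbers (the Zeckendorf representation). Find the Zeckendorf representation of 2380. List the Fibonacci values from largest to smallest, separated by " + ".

1597 + 610 + 144 + 21 + 8

take 1597 (≤ 2380); 2380 − 1597 = 783
take 610 (≤ 783); 783 − 610 = 173
take 144 (≤ 173); 173 − 144 = 29
take 21 (≤ 29); 29 − 21 = 8
take 8 (≤ 8); 8 − 8 = 0
So 2380 = 1597 + 610 + 144 + 21 + 8, with no two terms consecutive in the sequence.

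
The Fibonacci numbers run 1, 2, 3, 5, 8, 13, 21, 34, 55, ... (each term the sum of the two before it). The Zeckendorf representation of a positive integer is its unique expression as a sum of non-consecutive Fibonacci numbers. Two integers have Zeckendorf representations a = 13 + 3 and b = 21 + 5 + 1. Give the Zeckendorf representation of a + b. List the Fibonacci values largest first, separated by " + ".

The two numbers are 16 and 27, so their sum is 43.
Greedy algorithm:
subtract 34 from 43: 9 remains
subtract 8 from 9: 1 remains
subtract 1 from 1: 0 remains

34 + 8 + 1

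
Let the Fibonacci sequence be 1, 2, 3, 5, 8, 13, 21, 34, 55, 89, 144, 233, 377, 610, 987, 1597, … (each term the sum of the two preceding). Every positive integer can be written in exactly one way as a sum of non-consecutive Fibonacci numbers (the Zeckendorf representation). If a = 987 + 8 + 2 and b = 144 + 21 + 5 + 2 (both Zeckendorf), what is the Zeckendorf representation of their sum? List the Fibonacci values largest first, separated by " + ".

The two numbers are 997 and 172, so their sum is 1169.
Greedy algorithm:
987 ≤ 1169 < 1597, so take 987; remainder 182
144 ≤ 182 < 233, so take 144; remainder 38
34 ≤ 38 < 55, so take 34; remainder 4
3 ≤ 4 < 5, so take 3; remainder 1
1 ≤ 1 < 2, so take 1; remainder 0

987 + 144 + 34 + 3 + 1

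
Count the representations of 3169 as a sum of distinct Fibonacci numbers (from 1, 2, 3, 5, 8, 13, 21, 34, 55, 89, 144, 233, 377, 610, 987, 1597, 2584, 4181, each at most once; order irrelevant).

Starting from the Zeckendorf form and repeatedly splitting a term F_k into F_{k−1} + F_{k−2} (when neither is already used) reaches every representation.
3169 = 2584+377+144+55+8+1 = 2584+377+144+55+5+3+1 = 2584+377+144+34+21+8+1 = 1597+987+377+144+55+8+1 = 2584+377+144+34+21+5+3+1 = … (20 more), for 25 in all.

25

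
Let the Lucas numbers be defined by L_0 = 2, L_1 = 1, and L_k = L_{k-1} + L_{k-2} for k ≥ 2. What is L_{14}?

Iterating the recurrence up to L_{7} = 29 and L_{6} = 18:
L_{8} = L_{7} + L_{6} = 29 + 18 = 47
L_{9} = L_{8} + L_{7} = 47 + 29 = 76
L_{10} = L_{9} + L_{8} = 76 + 47 = 123
L_{11} = L_{10} + L_{9} = 123 + 76 = 199
L_{12} = L_{11} + L_{10} = 199 + 123 = 322
L_{13} = L_{12} + L_{11} = 322 + 199 = 521
L_{14} = L_{13} + L_{12} = 521 + 322 = 843

843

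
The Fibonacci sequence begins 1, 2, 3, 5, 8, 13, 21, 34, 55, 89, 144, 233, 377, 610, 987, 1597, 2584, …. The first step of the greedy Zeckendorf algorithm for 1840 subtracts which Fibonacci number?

1597 ≤ 1840 < 2584, so the largest Fibonacci number not exceeding 1840 is 1597.

1597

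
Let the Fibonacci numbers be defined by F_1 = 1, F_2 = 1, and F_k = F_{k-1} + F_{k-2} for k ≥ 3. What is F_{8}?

Iterating the recurrence up to F_{3} = 2 and F_{2} = 1:
F_{4} = F_{3} + F_{2} = 2 + 1 = 3
F_{5} = F_{4} + F_{3} = 3 + 2 = 5
F_{6} = F_{5} + F_{4} = 5 + 3 = 8
F_{7} = F_{6} + F_{5} = 8 + 5 = 13
F_{8} = F_{7} + F_{6} = 13 + 8 = 21

21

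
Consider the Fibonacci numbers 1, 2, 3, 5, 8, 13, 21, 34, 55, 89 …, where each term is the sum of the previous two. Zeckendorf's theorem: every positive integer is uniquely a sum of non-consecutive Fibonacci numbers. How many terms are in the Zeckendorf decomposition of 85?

4

take 55 (≤ 85); 85 − 55 = 30
take 21 (≤ 30); 30 − 21 = 9
take 8 (≤ 9); 9 − 8 = 1
take 1 (≤ 1); 1 − 1 = 0
85 = 55 + 21 + 8 + 1, which has 4 terms.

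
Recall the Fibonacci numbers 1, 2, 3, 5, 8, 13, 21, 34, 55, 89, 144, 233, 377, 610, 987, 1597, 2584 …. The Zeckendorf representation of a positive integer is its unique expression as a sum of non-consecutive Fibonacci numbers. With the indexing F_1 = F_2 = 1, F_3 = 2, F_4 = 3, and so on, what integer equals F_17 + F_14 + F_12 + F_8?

F_17 + F_14 + F_12 + F_8 = 1597 + 377 + 144 + 21 = 2139.

2139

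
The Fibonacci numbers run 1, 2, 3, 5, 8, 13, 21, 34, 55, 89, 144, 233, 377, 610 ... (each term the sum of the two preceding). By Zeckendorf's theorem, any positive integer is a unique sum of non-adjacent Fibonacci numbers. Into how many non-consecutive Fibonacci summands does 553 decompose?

5

Greedy algorithm:
subtract 377 from 553: 176 remains
subtract 144 from 176: 32 remains
subtract 21 from 32: 11 remains
subtract 8 from 11: 3 remains
subtract 3 from 3: 0 remains
553 = 377 + 144 + 21 + 8 + 3, which has 5 terms.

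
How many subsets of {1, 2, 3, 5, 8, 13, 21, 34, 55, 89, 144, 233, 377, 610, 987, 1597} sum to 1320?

Starting from the Zeckendorf form and repeatedly splitting a term F_k into F_{k−1} + F_{k−2} (when neither is already used) reaches every representation.
1320 = 987+233+89+8+3 = 987+233+89+8+2+1 = 987+233+55+34+8+3 = … (27 more), for 30 in all.

30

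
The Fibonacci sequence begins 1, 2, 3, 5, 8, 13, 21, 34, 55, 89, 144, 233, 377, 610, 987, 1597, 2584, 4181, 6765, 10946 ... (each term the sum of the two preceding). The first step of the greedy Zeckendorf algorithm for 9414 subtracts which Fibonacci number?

6765 ≤ 9414 < 10946, so the largest Fibonacci number not exceeding 9414 is 6765.

6765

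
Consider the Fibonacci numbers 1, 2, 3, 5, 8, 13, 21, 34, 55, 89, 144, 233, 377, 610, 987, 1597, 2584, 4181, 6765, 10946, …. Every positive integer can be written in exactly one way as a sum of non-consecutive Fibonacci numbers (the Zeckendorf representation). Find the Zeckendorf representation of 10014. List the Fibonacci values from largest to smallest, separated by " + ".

Greedily peel off the largest Fibonacci term at each step:
take 6765 (≤ 10014); 10014 − 6765 = 3249
take 2584 (≤ 3249); 3249 − 2584 = 665
take 610 (≤ 665); 665 − 610 = 55
take 55 (≤ 55); 55 − 55 = 0
So 10014 = 6765 + 2584 + 610 + 55, with no two terms consecutive in the sequence.

6765 + 2584 + 610 + 55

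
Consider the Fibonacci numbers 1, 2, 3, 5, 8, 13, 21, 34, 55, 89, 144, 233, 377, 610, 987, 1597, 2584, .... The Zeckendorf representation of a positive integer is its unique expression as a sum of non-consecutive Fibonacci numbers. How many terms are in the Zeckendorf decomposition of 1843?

3

largest Fibonacci ≤ 1843 is 1597; 1843 − 1597 = 246
largest Fibonacci ≤ 246 is 233; 246 − 233 = 13
largest Fibonacci ≤ 13 is 13; 13 − 13 = 0
1843 = 1597 + 233 + 13, which has 3 terms.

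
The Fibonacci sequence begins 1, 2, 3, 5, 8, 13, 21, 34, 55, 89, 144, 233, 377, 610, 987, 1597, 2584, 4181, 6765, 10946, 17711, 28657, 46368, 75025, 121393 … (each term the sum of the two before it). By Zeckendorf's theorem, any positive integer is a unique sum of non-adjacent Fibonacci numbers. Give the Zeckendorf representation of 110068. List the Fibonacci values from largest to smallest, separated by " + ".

75025 + 28657 + 4181 + 1597 + 377 + 144 + 55 + 21 + 8 + 3

Greedily peel off the largest Fibonacci term at each step:
110068: greatest Fibonacci not exceeding it is 75025, leaving 35043
35043: greatest Fibonacci not exceeding it is 28657, leaving 6386
6386: greatest Fibonacci not exceeding it is 4181, leaving 2205
2205: greatest Fibonacci not exceeding it is 1597, leaving 608
608: greatest Fibonacci not exceeding it is 377, leaving 231
231: greatest Fibonacci not exceeding it is 144, leaving 87
87: greatest Fibonacci not exceeding it is 55, leaving 32
32: greatest Fibonacci not exceeding it is 21, leaving 11
11: greatest Fibonacci not exceeding it is 8, leaving 3
3: greatest Fibonacci not exceeding it is 3, leaving 0
So 110068 = 75025 + 28657 + 4181 + 1597 + 377 + 144 + 55 + 21 + 8 + 3, with no two terms consecutive in the sequence.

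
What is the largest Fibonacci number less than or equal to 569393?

514229

514229 ≤ 569393 < 832040, so the largest Fibonacci number not exceeding 569393 is 514229.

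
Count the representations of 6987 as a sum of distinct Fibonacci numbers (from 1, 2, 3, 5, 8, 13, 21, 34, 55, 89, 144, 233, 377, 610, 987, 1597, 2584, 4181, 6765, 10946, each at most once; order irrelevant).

30

Starting from the Zeckendorf form and repeatedly splitting a term F_k into F_{k−1} + F_{k−2} (when neither is already used) reaches every representation.
6987 = 6765+144+55+21+2 = 6765+144+55+13+8+2 = 4181+2584+144+55+21+2 = … (27 more), for 30 in all.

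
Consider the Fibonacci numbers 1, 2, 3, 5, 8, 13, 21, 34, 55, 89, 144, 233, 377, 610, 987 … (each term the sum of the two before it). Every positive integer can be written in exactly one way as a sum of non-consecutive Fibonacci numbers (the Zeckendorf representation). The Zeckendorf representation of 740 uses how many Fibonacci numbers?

5

Repeatedly subtract the largest Fibonacci number that fits:
largest Fibonacci ≤ 740 is 610; 740 − 610 = 130
largest Fibonacci ≤ 130 is 89; 130 − 89 = 41
largest Fibonacci ≤ 41 is 34; 41 − 34 = 7
largest Fibonacci ≤ 7 is 5; 7 − 5 = 2
largest Fibonacci ≤ 2 is 2; 2 − 2 = 0
740 = 610 + 89 + 34 + 5 + 2, which has 5 terms.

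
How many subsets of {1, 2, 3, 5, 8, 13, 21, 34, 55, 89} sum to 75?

Each representation comes from the Zeckendorf form by replacing some F_k with F_{k−1} + F_{k−2} where possible.
75 = 55+13+5+2 = 34+21+13+5+2 — 2 representations.

2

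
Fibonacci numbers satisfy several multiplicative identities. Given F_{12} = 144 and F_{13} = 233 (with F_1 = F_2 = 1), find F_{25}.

75025

By F_{2k+1} = F_k² + F_{k+1}²: F_{25} = 144² + 233² = 20736 + 54289 = 75025.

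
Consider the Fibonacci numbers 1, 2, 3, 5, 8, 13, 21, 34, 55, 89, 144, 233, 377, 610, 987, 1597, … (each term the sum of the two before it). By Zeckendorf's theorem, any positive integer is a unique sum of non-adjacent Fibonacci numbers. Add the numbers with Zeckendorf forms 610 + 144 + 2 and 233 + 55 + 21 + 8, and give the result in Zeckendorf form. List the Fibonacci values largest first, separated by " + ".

The two numbers are 756 and 317, so their sum is 1073.
Greedy algorithm:
1073: greatest Fibonacci not exceeding it is 987, leaving 86
86: greatest Fibonacci not exceeding it is 55, leaving 31
31: greatest Fibonacci not exceeding it is 21, leaving 10
10: greatest Fibonacci not exceeding it is 8, leaving 2
2: greatest Fibonacci not exceeding it is 2, leaving 0

987 + 55 + 21 + 8 + 2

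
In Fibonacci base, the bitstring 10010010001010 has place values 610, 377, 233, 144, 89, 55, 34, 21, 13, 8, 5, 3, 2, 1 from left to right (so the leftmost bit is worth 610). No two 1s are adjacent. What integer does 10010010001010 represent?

Summing the place values of the 1 bits: 610 + 144 + 34 + 5 + 2 = 795.

795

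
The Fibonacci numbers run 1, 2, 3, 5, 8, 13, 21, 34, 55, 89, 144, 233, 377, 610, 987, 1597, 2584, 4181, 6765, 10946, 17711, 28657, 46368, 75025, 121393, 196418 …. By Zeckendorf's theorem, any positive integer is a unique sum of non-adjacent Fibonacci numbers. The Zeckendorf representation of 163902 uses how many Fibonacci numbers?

163902 − 121393 = 42509
42509 − 28657 = 13852
13852 − 10946 = 2906
2906 − 2584 = 322
322 − 233 = 89
89 − 89 = 0
163902 = 121393 + 28657 + 10946 + 2584 + 233 + 89, which has 6 terms.

6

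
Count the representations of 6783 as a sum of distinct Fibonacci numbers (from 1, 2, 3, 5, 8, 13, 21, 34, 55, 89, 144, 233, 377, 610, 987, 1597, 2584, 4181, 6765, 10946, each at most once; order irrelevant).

6783 = 6765+13+5 = 6765+13+3+2 = 4181+2584+13+5 = 6765+8+5+3+2 = 4181+2584+13+3+2 = … (16 more), for 21 in all.

21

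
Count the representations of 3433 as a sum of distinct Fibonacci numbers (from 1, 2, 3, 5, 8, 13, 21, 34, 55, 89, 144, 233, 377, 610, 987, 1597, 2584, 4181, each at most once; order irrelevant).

Each representation comes from the Zeckendorf form by replacing some F_k with F_{k−1} + F_{k−2} where possible.
3433 = 2584+610+233+5+1 = 2584+610+233+3+2+1 = 2584+610+144+89+5+1 = 2584+610+144+89+3+2+1 = 2584+610+144+55+34+5+1 = … (27 more), for 32 in all.

32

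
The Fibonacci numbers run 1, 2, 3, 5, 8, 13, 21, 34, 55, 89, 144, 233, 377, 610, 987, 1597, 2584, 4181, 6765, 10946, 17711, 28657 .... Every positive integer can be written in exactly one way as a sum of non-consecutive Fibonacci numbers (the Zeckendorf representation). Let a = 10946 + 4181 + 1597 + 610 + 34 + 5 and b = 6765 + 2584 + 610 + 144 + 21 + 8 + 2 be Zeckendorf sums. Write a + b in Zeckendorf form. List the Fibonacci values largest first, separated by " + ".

17711 + 6765 + 2584 + 377 + 55 + 13 + 2

The two numbers are 17373 and 10134, so their sum is 27507.
Repeatedly subtract the largest Fibonacci number that fits:
largest Fibonacci ≤ 27507 is 17711; 27507 − 17711 = 9796
largest Fibonacci ≤ 9796 is 6765; 9796 − 6765 = 3031
largest Fibonacci ≤ 3031 is 2584; 3031 − 2584 = 447
largest Fibonacci ≤ 447 is 377; 447 − 377 = 70
largest Fibonacci ≤ 70 is 55; 70 − 55 = 15
largest Fibonacci ≤ 15 is 13; 15 − 13 = 2
largest Fibonacci ≤ 2 is 2; 2 − 2 = 0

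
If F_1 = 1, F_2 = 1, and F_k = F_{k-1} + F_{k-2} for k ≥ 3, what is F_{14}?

Iterating the recurrence up to F_{9} = 34 and F_{8} = 21:
F_{10} = F_{9} + F_{8} = 34 + 21 = 55
F_{11} = F_{10} + F_{9} = 55 + 34 = 89
F_{12} = F_{11} + F_{10} = 89 + 55 = 144
F_{13} = F_{12} + F_{11} = 144 + 89 = 233
F_{14} = F_{13} + F_{12} = 233 + 144 = 377

377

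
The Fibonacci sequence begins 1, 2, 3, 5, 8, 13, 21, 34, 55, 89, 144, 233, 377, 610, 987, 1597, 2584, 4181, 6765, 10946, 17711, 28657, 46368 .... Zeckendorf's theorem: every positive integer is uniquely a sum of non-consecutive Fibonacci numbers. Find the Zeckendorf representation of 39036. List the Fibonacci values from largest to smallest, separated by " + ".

28657 + 6765 + 2584 + 987 + 34 + 8 + 1

largest Fibonacci ≤ 39036 is 28657; 39036 − 28657 = 10379
largest Fibonacci ≤ 10379 is 6765; 10379 − 6765 = 3614
largest Fibonacci ≤ 3614 is 2584; 3614 − 2584 = 1030
largest Fibonacci ≤ 1030 is 987; 1030 − 987 = 43
largest Fibonacci ≤ 43 is 34; 43 − 34 = 9
largest Fibonacci ≤ 9 is 8; 9 − 8 = 1
largest Fibonacci ≤ 1 is 1; 1 − 1 = 0
So 39036 = 28657 + 6765 + 2584 + 987 + 34 + 8 + 1, with no two terms consecutive in the sequence.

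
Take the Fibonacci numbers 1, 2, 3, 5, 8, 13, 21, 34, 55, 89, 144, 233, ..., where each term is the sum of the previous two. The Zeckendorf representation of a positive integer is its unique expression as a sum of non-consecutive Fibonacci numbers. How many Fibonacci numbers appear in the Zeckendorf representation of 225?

4

Repeatedly subtract the largest Fibonacci number that fits:
225: greatest Fibonacci not exceeding it is 144, leaving 81
81: greatest Fibonacci not exceeding it is 55, leaving 26
26: greatest Fibonacci not exceeding it is 21, leaving 5
5: greatest Fibonacci not exceeding it is 5, leaving 0
225 = 144 + 55 + 21 + 5, which has 4 terms.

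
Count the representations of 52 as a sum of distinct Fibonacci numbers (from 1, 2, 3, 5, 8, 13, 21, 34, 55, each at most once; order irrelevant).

4

52 = 34+13+5 = 34+13+3+2 = 34+8+5+3+2 = … (1 more), for 4 in all.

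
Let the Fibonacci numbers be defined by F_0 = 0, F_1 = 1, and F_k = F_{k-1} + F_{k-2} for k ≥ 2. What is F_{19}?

Iterating the recurrence up to F_{11} = 89 and F_{10} = 55:
F_{12} = F_{11} + F_{10} = 89 + 55 = 144
F_{13} = F_{12} + F_{11} = 144 + 89 = 233
F_{14} = F_{13} + F_{12} = 233 + 144 = 377
F_{15} = F_{14} + F_{13} = 377 + 233 = 610
F_{16} = F_{15} + F_{14} = 610 + 377 = 987
F_{17} = F_{16} + F_{15} = 987 + 610 = 1597
F_{18} = F_{17} + F_{16} = 1597 + 987 = 2584
F_{19} = F_{18} + F_{17} = 2584 + 1597 = 4181

4181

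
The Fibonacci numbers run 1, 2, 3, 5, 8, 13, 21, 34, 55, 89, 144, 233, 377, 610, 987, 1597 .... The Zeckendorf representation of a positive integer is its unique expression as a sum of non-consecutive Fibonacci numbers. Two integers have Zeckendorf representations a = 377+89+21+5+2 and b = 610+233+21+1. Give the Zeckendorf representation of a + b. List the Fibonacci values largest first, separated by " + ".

987 + 233 + 89 + 34 + 13 + 3

The two numbers are 494 and 865, so their sum is 1359.
largest Fibonacci ≤ 1359 is 987; 1359 − 987 = 372
largest Fibonacci ≤ 372 is 233; 372 − 233 = 139
largest Fibonacci ≤ 139 is 89; 139 − 89 = 50
largest Fibonacci ≤ 50 is 34; 50 − 34 = 16
largest Fibonacci ≤ 16 is 13; 16 − 13 = 3
largest Fibonacci ≤ 3 is 3; 3 − 3 = 0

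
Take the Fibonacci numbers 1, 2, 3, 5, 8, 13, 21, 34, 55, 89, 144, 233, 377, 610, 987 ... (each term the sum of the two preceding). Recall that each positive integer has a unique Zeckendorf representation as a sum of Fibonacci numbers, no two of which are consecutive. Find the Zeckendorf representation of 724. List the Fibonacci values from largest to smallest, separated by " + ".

Greedily peel off the largest Fibonacci term at each step:
724: greatest Fibonacci not exceeding it is 610, leaving 114
114: greatest Fibonacci not exceeding it is 89, leaving 25
25: greatest Fibonacci not exceeding it is 21, leaving 4
4: greatest Fibonacci not exceeding it is 3, leaving 1
1: greatest Fibonacci not exceeding it is 1, leaving 0
So 724 = 610 + 89 + 21 + 3 + 1, with no two terms consecutive in the sequence.

610 + 89 + 21 + 3 + 1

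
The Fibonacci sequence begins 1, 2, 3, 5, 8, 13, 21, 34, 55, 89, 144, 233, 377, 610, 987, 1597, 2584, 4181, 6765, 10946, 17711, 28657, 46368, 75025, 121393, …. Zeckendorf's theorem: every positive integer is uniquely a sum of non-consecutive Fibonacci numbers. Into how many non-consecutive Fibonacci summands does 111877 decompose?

8

Repeatedly subtract the largest Fibonacci number that fits:
largest Fibonacci ≤ 111877 is 75025; 111877 − 75025 = 36852
largest Fibonacci ≤ 36852 is 28657; 36852 − 28657 = 8195
largest Fibonacci ≤ 8195 is 6765; 8195 − 6765 = 1430
largest Fibonacci ≤ 1430 is 987; 1430 − 987 = 443
largest Fibonacci ≤ 443 is 377; 443 − 377 = 66
largest Fibonacci ≤ 66 is 55; 66 − 55 = 11
largest Fibonacci ≤ 11 is 8; 11 − 8 = 3
largest Fibonacci ≤ 3 is 3; 3 − 3 = 0
111877 = 75025 + 28657 + 6765 + 987 + 377 + 55 + 8 + 3, which has 8 terms.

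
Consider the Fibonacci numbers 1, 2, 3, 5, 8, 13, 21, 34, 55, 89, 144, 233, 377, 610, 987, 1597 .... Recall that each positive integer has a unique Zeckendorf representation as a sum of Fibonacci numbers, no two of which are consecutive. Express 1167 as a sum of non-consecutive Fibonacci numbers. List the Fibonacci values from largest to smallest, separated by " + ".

subtract 987 from 1167: 180 remains
subtract 144 from 180: 36 remains
subtract 34 from 36: 2 remains
subtract 2 from 2: 0 remains
So 1167 = 987 + 144 + 34 + 2, with no two terms consecutive in the sequence.

987 + 144 + 34 + 2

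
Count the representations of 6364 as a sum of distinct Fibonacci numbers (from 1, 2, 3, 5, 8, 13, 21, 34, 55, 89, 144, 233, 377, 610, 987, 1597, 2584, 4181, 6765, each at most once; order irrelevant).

33

Each representation comes from the Zeckendorf form by replacing some F_k with F_{k−1} + F_{k−2} where possible.
6364 = 4181+1597+377+144+55+8+2 = 4181+1597+377+144+55+5+3+2 = 4181+1597+377+144+34+21+8+2 = … (30 more), for 33 in all.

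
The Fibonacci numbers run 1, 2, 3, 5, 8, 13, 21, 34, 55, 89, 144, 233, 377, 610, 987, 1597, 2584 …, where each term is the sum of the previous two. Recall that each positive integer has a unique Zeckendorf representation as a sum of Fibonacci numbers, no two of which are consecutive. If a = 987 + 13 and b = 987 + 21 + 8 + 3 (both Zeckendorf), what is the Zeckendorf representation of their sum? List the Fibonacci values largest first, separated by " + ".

1597 + 377 + 34 + 8 + 3

The two numbers are 1000 and 1019, so their sum is 2019.
largest Fibonacci ≤ 2019 is 1597; 2019 − 1597 = 422
largest Fibonacci ≤ 422 is 377; 422 − 377 = 45
largest Fibonacci ≤ 45 is 34; 45 − 34 = 11
largest Fibonacci ≤ 11 is 8; 11 − 8 = 3
largest Fibonacci ≤ 3 is 3; 3 − 3 = 0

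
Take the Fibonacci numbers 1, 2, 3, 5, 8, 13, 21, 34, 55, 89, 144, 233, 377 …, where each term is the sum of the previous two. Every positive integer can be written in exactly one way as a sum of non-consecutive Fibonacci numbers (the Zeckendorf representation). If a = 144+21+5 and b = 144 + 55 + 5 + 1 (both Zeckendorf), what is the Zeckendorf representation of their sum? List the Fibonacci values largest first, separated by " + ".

233 + 89 + 34 + 13 + 5 + 1

The two numbers are 170 and 205, so their sum is 375.
Greedy algorithm:
take 233 (≤ 375); 375 − 233 = 142
take 89 (≤ 142); 142 − 89 = 53
take 34 (≤ 53); 53 − 34 = 19
take 13 (≤ 19); 19 − 13 = 6
take 5 (≤ 6); 6 − 5 = 1
take 1 (≤ 1); 1 − 1 = 0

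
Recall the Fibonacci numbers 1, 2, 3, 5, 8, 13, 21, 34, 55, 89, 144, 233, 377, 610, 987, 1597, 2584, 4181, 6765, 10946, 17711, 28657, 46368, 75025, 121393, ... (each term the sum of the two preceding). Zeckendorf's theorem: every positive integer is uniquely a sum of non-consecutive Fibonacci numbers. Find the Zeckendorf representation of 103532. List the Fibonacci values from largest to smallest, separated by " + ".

75025 + 17711 + 6765 + 2584 + 987 + 377 + 55 + 21 + 5 + 2

103532: greatest Fibonacci not exceeding it is 75025, leaving 28507
28507: greatest Fibonacci not exceeding it is 17711, leaving 10796
10796: greatest Fibonacci not exceeding it is 6765, leaving 4031
4031: greatest Fibonacci not exceeding it is 2584, leaving 1447
1447: greatest Fibonacci not exceeding it is 987, leaving 460
460: greatest Fibonacci not exceeding it is 377, leaving 83
83: greatest Fibonacci not exceeding it is 55, leaving 28
28: greatest Fibonacci not exceeding it is 21, leaving 7
7: greatest Fibonacci not exceeding it is 5, leaving 2
2: greatest Fibonacci not exceeding it is 2, leaving 0
So 103532 = 75025 + 17711 + 6765 + 2584 + 987 + 377 + 55 + 21 + 5 + 2, with no two terms consecutive in the sequence.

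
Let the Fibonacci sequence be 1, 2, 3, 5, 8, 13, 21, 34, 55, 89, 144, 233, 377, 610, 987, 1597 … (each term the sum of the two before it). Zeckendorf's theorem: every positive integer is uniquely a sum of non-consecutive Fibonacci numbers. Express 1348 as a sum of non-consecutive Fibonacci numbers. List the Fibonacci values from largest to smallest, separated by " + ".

987 + 233 + 89 + 34 + 5

largest Fibonacci ≤ 1348 is 987; 1348 − 987 = 361
largest Fibonacci ≤ 361 is 233; 361 − 233 = 128
largest Fibonacci ≤ 128 is 89; 128 − 89 = 39
largest Fibonacci ≤ 39 is 34; 39 − 34 = 5
largest Fibonacci ≤ 5 is 5; 5 − 5 = 0
So 1348 = 987 + 233 + 89 + 34 + 5, with no two terms consecutive in the sequence.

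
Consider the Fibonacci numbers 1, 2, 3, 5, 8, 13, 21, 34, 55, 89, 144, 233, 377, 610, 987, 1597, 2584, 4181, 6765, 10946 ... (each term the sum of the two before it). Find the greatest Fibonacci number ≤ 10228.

6765 ≤ 10228 < 10946, so the largest Fibonacci number not exceeding 10228 is 6765.

6765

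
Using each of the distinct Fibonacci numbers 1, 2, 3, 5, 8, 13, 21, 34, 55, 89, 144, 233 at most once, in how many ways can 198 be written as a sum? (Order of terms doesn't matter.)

2

Starting from the Zeckendorf form and repeatedly splitting a term F_k into F_{k−1} + F_{k−2} (when neither is already used) reaches every representation.
198 = 144+34+13+5+2 = 89+55+34+13+5+2 — 2 representations.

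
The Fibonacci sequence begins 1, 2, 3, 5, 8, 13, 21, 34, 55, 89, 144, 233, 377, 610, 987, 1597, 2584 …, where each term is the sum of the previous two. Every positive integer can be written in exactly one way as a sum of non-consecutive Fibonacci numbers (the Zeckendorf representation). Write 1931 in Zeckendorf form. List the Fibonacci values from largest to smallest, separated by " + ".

Repeatedly subtract the largest Fibonacci number that fits:
largest Fibonacci ≤ 1931 is 1597; 1931 − 1597 = 334
largest Fibonacci ≤ 334 is 233; 334 − 233 = 101
largest Fibonacci ≤ 101 is 89; 101 − 89 = 12
largest Fibonacci ≤ 12 is 8; 12 − 8 = 4
largest Fibonacci ≤ 4 is 3; 4 − 3 = 1
largest Fibonacci ≤ 1 is 1; 1 − 1 = 0
So 1931 = 1597 + 233 + 89 + 8 + 3 + 1, with no two terms consecutive in the sequence.

1597 + 233 + 89 + 8 + 3 + 1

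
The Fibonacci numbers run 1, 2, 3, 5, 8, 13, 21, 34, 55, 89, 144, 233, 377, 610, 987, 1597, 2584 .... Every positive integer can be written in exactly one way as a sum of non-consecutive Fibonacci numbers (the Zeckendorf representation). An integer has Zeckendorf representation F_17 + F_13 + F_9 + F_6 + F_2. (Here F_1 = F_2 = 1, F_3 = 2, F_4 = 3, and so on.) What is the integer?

1873

F_17 + F_13 + F_9 + F_6 + F_2 = 1597 + 233 + 34 + 8 + 1 = 1873.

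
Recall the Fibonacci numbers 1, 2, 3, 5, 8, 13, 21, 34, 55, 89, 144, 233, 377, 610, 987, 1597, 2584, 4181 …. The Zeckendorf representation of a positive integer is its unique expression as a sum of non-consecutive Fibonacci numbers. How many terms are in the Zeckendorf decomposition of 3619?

5

3619: greatest Fibonacci not exceeding it is 2584, leaving 1035
1035: greatest Fibonacci not exceeding it is 987, leaving 48
48: greatest Fibonacci not exceeding it is 34, leaving 14
14: greatest Fibonacci not exceeding it is 13, leaving 1
1: greatest Fibonacci not exceeding it is 1, leaving 0
3619 = 2584 + 987 + 34 + 13 + 1, which has 5 terms.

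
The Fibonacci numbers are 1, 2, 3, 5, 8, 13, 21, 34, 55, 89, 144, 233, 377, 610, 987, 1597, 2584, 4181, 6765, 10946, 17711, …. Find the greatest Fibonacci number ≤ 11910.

10946

10946 ≤ 11910 < 17711, so the largest Fibonacci number not exceeding 11910 is 10946.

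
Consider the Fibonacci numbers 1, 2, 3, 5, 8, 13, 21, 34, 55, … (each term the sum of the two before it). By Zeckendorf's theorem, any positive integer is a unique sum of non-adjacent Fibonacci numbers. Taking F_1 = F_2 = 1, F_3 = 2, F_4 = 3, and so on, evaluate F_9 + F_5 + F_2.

F_9 + F_5 + F_2 = 34 + 5 + 1 = 40.

40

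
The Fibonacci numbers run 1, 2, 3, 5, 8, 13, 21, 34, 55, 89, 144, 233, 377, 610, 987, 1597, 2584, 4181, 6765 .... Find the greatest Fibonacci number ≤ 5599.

4181 ≤ 5599 < 6765, so the largest Fibonacci number not exceeding 5599 is 4181.

4181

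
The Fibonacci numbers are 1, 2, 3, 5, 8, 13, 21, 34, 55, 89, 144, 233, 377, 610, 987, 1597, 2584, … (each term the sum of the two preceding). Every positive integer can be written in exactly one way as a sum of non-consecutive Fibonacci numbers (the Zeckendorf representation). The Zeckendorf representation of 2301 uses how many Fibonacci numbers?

1597 ≤ 2301 < 2584, so take 1597; remainder 704
610 ≤ 704 < 987, so take 610; remainder 94
89 ≤ 94 < 144, so take 89; remainder 5
5 ≤ 5 < 8, so take 5; remainder 0
2301 = 1597 + 610 + 89 + 5, which has 4 terms.

4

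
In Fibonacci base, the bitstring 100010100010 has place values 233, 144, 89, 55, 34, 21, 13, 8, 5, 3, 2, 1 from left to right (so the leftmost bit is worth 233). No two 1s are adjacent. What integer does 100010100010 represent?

282

Summing the place values of the 1 bits: 233 + 34 + 13 + 2 = 282.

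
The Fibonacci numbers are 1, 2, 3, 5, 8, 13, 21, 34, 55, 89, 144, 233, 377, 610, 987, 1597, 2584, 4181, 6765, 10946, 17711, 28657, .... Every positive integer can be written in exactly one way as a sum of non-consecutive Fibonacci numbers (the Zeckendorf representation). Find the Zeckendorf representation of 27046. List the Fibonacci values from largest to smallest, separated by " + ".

17711 + 6765 + 1597 + 610 + 233 + 89 + 34 + 5 + 2

subtract 17711 from 27046: 9335 remains
subtract 6765 from 9335: 2570 remains
subtract 1597 from 2570: 973 remains
subtract 610 from 973: 363 remains
subtract 233 from 363: 130 remains
subtract 89 from 130: 41 remains
subtract 34 from 41: 7 remains
subtract 5 from 7: 2 remains
subtract 2 from 2: 0 remains
So 27046 = 17711 + 6765 + 1597 + 610 + 233 + 89 + 34 + 5 + 2, with no two terms consecutive in the sequence.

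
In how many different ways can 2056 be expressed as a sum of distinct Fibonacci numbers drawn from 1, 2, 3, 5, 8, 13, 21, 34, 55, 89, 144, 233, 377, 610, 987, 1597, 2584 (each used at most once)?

Each representation comes from the Zeckendorf form by replacing some F_k with F_{k−1} + F_{k−2} where possible.
2056 = 1597+377+55+21+5+1 = 1597+377+55+21+3+2+1 = 1597+377+55+13+8+5+1 = 1597+233+144+55+21+5+1 = … (24 more), for 28 in all.

28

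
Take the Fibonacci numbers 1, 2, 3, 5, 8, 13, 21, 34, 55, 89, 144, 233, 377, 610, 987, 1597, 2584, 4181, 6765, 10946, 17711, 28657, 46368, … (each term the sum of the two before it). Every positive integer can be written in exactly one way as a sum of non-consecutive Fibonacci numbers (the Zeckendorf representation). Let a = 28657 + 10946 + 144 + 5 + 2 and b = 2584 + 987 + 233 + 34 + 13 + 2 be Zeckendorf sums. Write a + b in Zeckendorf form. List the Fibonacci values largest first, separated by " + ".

The two numbers are 39754 and 3853, so their sum is 43607.
Greedily peel off the largest Fibonacci term at each step:
43607 − 28657 = 14950
14950 − 10946 = 4004
4004 − 2584 = 1420
1420 − 987 = 433
433 − 377 = 56
56 − 55 = 1
1 − 1 = 0

28657 + 10946 + 2584 + 987 + 377 + 55 + 1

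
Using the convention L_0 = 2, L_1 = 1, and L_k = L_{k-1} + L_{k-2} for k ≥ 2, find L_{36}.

Iterating the recurrence up to L_{29} = 1149851 and L_{28} = 710647:
L_{30} = L_{29} + L_{28} = 1149851 + 710647 = 1860498
L_{31} = L_{30} + L_{29} = 1860498 + 1149851 = 3010349
L_{32} = L_{31} + L_{30} = 3010349 + 1860498 = 4870847
L_{33} = L_{32} + L_{31} = 4870847 + 3010349 = 7881196
L_{34} = L_{33} + L_{32} = 7881196 + 4870847 = 12752043
L_{35} = L_{34} + L_{33} = 12752043 + 7881196 = 20633239
L_{36} = L_{35} + L_{34} = 20633239 + 12752043 = 33385282

33385282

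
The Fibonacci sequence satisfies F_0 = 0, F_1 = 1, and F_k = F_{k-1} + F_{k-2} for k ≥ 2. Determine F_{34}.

Iterating the recurrence up to F_{26} = 121393 and F_{25} = 75025:
F_{27} = F_{26} + F_{25} = 121393 + 75025 = 196418
F_{28} = F_{27} + F_{26} = 196418 + 121393 = 317811
F_{29} = F_{28} + F_{27} = 317811 + 196418 = 514229
F_{30} = F_{29} + F_{28} = 514229 + 317811 = 832040
F_{31} = F_{30} + F_{29} = 832040 + 514229 = 1346269
F_{32} = F_{31} + F_{30} = 1346269 + 832040 = 2178309
F_{33} = F_{32} + F_{31} = 2178309 + 1346269 = 3524578
F_{34} = F_{33} + F_{32} = 3524578 + 2178309 = 5702887

5702887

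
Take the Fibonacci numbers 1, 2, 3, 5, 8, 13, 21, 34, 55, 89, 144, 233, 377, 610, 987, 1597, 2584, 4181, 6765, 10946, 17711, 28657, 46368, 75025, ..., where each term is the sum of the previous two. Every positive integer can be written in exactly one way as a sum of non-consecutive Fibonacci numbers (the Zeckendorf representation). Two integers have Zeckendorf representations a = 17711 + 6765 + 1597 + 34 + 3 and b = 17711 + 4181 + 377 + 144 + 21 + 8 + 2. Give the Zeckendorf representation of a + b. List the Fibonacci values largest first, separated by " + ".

46368 + 1597 + 377 + 144 + 55 + 13

The two numbers are 26110 and 22444, so their sum is 48554.
largest Fibonacci ≤ 48554 is 46368; 48554 − 46368 = 2186
largest Fibonacci ≤ 2186 is 1597; 2186 − 1597 = 589
largest Fibonacci ≤ 589 is 377; 589 − 377 = 212
largest Fibonacci ≤ 212 is 144; 212 − 144 = 68
largest Fibonacci ≤ 68 is 55; 68 − 55 = 13
largest Fibonacci ≤ 13 is 13; 13 − 13 = 0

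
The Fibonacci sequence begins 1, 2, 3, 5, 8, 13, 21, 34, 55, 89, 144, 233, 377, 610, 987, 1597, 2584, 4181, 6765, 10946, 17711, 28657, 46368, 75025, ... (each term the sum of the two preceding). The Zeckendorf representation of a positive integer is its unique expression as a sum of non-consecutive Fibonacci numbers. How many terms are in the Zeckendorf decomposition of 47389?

3

Greedy algorithm:
46368 ≤ 47389 < 75025, so take 46368; remainder 1021
987 ≤ 1021 < 1597, so take 987; remainder 34
34 ≤ 34 < 55, so take 34; remainder 0
47389 = 46368 + 987 + 34, which has 3 terms.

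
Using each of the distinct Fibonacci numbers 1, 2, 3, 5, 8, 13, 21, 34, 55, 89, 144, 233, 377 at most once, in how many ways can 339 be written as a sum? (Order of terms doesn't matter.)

Each representation comes from the Zeckendorf form by replacing some F_k with F_{k−1} + F_{k−2} where possible.
339 = 233+89+13+3+1 = 233+89+8+5+3+1 = 233+55+34+13+3+1 = 233+55+34+8+5+3+1 = 144+89+55+34+13+3+1 = … (3 more), for 8 in all.

8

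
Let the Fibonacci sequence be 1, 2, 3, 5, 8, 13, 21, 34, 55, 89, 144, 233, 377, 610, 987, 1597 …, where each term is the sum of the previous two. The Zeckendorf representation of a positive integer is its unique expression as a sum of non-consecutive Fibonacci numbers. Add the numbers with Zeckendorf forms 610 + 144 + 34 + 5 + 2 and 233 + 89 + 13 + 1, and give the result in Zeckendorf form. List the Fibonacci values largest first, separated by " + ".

The two numbers are 795 and 336, so their sum is 1131.
Greedily peel off the largest Fibonacci term at each step:
1131 − 987 = 144
144 − 144 = 0

987 + 144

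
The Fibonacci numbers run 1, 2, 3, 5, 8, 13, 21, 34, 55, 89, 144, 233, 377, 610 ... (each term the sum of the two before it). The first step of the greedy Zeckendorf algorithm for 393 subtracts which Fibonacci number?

377 ≤ 393 < 610, so the largest Fibonacci number not exceeding 393 is 377.

377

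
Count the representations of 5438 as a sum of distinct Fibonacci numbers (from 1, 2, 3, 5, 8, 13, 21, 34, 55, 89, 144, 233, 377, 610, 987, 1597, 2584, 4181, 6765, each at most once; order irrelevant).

Each representation comes from the Zeckendorf form by replacing some F_k with F_{k−1} + F_{k−2} where possible.
5438 = 4181+987+233+34+3 = 4181+987+233+34+2+1 = 4181+987+233+21+13+3 = … (61 more), for 64 in all.

64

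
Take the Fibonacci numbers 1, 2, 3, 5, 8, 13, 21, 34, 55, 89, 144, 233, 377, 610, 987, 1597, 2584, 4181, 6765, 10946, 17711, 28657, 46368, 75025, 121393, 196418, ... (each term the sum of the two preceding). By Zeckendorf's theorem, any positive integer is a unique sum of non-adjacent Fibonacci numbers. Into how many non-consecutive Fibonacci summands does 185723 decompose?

6

Repeatedly subtract the largest Fibonacci number that fits:
largest Fibonacci ≤ 185723 is 121393; 185723 − 121393 = 64330
largest Fibonacci ≤ 64330 is 46368; 64330 − 46368 = 17962
largest Fibonacci ≤ 17962 is 17711; 17962 − 17711 = 251
largest Fibonacci ≤ 251 is 233; 251 − 233 = 18
largest Fibonacci ≤ 18 is 13; 18 − 13 = 5
largest Fibonacci ≤ 5 is 5; 5 − 5 = 0
185723 = 121393 + 46368 + 17711 + 233 + 13 + 5, which has 6 terms.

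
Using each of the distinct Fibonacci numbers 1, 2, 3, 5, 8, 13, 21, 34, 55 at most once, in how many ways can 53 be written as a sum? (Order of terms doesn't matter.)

4

53 = 34+13+5+1 = 34+13+3+2+1 = 34+8+5+3+2+1 = … (1 more), for 4 in all.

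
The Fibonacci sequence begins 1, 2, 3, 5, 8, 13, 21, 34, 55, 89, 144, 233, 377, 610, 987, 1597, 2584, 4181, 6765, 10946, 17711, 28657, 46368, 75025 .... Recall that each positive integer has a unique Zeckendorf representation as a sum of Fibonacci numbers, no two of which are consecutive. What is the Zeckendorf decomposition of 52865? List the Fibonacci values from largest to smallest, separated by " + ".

46368 + 4181 + 1597 + 610 + 89 + 13 + 5 + 2

Greedily peel off the largest Fibonacci term at each step:
subtract 46368 from 52865: 6497 remains
subtract 4181 from 6497: 2316 remains
subtract 1597 from 2316: 719 remains
subtract 610 from 719: 109 remains
subtract 89 from 109: 20 remains
subtract 13 from 20: 7 remains
subtract 5 from 7: 2 remains
subtract 2 from 2: 0 remains
So 52865 = 46368 + 4181 + 1597 + 610 + 89 + 13 + 5 + 2, with no two terms consecutive in the sequence.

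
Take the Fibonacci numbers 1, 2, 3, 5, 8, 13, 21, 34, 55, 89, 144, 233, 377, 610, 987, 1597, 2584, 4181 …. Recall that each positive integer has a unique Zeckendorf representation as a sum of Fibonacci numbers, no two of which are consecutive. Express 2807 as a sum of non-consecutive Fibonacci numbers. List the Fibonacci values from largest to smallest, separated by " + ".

2584 + 144 + 55 + 21 + 3

Greedy algorithm:
take 2584 (≤ 2807); 2807 − 2584 = 223
take 144 (≤ 223); 223 − 144 = 79
take 55 (≤ 79); 79 − 55 = 24
take 21 (≤ 24); 24 − 21 = 3
take 3 (≤ 3); 3 − 3 = 0
So 2807 = 2584 + 144 + 55 + 21 + 3, with no two terms consecutive in the sequence.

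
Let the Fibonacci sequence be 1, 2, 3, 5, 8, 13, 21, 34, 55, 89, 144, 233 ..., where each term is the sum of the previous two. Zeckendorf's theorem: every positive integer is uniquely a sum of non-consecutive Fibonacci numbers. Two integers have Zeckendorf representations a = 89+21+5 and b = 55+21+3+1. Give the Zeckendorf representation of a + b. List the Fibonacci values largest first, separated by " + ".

The two numbers are 115 and 80, so their sum is 195.
largest Fibonacci ≤ 195 is 144; 195 − 144 = 51
largest Fibonacci ≤ 51 is 34; 51 − 34 = 17
largest Fibonacci ≤ 17 is 13; 17 − 13 = 4
largest Fibonacci ≤ 4 is 3; 4 − 3 = 1
largest Fibonacci ≤ 1 is 1; 1 − 1 = 0

144 + 34 + 13 + 3 + 1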